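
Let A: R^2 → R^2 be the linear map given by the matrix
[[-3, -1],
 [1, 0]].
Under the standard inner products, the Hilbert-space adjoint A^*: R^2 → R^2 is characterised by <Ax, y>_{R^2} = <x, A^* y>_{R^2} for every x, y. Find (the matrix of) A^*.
A^* = A^T =
[[-3, 1],
 [-1, 0]]

For real matrices with standard dot products, the defining identity <Ax, y> = <x, A^* y> gives (Ax)^T y = x^T (A^*) y, i.e. x^T A^T y = x^T (A^*) y. Since this holds for all x, y, we must have A^* = A^T. Therefore
A^* =
[[-3, 1],
 [-1, 0]].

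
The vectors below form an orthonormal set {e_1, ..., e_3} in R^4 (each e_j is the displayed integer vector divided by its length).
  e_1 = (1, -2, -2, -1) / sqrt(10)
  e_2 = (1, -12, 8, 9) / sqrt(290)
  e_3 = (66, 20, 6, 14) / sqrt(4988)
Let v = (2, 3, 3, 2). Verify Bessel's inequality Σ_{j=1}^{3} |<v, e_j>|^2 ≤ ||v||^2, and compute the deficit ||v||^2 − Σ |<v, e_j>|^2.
Σ |<v, e_j>|^2 = 1117/43; ||v||^2 = 26; deficit = 1/43

Write each e_j = u_j / sqrt(<u_j, u_j>) where u_j is the displayed integer vector. Then <v, e_j> = <v, u_j> / sqrt(<u_j, u_j>), so |<v, e_j>|^2 = <v, u_j>^2 / <u_j, u_j>.
Coefficients: <v, e_1> = -12/sqrt(10), <v, e_2> = 8/sqrt(290), <v, e_3> = 238/sqrt(4988).
Square and sum: Σ |<v, e_j>|^2 = 1117/43.
Compute ||v||^2 = v·v = 26.
Deficit = 26 − 1117/43 = 1/43 ≥ 0, confirming Bessel's inequality. (The deficit equals ||v − Σ <v,e_j> e_j||^2, the squared distance from v to span{e_j}.)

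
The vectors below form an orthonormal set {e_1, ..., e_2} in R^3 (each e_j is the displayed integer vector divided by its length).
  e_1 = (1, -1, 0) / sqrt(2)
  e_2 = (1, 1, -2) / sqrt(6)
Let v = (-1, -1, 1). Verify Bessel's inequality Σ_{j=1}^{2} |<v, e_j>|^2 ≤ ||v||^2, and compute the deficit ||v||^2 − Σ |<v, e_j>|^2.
Σ |<v, e_j>|^2 = 8/3; ||v||^2 = 3; deficit = 1/3

Write each e_j = u_j / sqrt(<u_j, u_j>) where u_j is the displayed integer vector. Then <v, e_j> = <v, u_j> / sqrt(<u_j, u_j>), so |<v, e_j>|^2 = <v, u_j>^2 / <u_j, u_j>.
Coefficients: <v, e_1> = 0/sqrt(2), <v, e_2> = -4/sqrt(6).
Square and sum: Σ |<v, e_j>|^2 = 8/3.
Compute ||v||^2 = v·v = 3.
Deficit = 3 − 8/3 = 1/3 ≥ 0, confirming Bessel's inequality. (The deficit equals ||v − Σ <v,e_j> e_j||^2, the squared distance from v to span{e_j}.)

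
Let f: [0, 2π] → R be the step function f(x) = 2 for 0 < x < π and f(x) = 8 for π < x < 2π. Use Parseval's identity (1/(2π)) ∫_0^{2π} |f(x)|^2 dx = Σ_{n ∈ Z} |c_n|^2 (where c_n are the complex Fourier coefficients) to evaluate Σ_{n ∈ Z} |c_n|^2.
Σ |c_n|^2 = 34

Parseval equates the L^2 energy of f (normalised by 1/(2π)) with the ℓ^2 sum of its Fourier coefficients: (1/(2π)) ∫_0^{2π} |f|^2 = Σ |c_n|^2.
Compute the left side: (1/(2π)) [∫_0^π 2^2 dx + ∫_π^{2π} 8^2 dx] = (1/(2π)) · (4π + 64π) = (4 + 64)/2 = 34.
So Σ_{n ∈ Z} |c_n|^2 = 34.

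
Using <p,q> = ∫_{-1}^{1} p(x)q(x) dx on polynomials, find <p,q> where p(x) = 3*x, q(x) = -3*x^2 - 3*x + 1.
<p,q> = -6

Expand the product: p(x)·q(x) = -9*x^3 - 9*x^2 + 3*x.
∫_{-1}^{1} of each monomial x^k gives [2/(k+1) if k even, 0 if k odd]. Integrating term-by-term (or equivalently evaluating the antiderivative F(x) = -9*x^4/4 - 3*x^3 + 3*x^2/2 at the endpoints):
  F(1) − F(−1) = -15/4 − (9/4) = -6.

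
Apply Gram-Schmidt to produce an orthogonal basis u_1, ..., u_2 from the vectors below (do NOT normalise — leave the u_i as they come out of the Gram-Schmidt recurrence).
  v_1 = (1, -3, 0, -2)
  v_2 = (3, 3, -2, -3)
Orthogonal basis:
  u_1 = (1, -3, 0, -2)
  u_2 = (3, 3, -2, -3)

Apply the Gram-Schmidt recurrence
  u_1 = v_1
  u_i = v_i − Σ_{j<i} ((v_i · u_j) / (u_j · u_j)) · u_j.

Step by step this gives:
  u_1 = (1, -3, 0, -2)
  u_2 = (3, 3, -2, -3)

Orthogonality check:
  u_2 · u_1 = 0 (should be 0)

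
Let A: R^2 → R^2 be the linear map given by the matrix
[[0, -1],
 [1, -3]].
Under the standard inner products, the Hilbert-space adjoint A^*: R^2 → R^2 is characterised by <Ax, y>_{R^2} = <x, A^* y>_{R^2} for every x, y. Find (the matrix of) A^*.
A^* = A^T =
[[0, 1],
 [-1, -3]]

For real matrices with standard dot products, the defining identity <Ax, y> = <x, A^* y> gives (Ax)^T y = x^T (A^*) y, i.e. x^T A^T y = x^T (A^*) y. Since this holds for all x, y, we must have A^* = A^T. Therefore
A^* =
[[0, 1],
 [-1, -3]].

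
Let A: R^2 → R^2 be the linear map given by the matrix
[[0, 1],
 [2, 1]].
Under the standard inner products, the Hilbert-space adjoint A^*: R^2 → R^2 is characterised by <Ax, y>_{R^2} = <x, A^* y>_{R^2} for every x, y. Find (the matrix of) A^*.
A^* = A^T =
[[0, 2],
 [1, 1]]

For real matrices with standard dot products, the defining identity <Ax, y> = <x, A^* y> gives (Ax)^T y = x^T (A^*) y, i.e. x^T A^T y = x^T (A^*) y. Since this holds for all x, y, we must have A^* = A^T. Therefore
A^* =
[[0, 2],
 [1, 1]].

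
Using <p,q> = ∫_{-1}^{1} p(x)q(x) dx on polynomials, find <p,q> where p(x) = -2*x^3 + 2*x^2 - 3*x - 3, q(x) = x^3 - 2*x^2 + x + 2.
<p,q> = -1208/105

Expand the product: p(x)·q(x) = -2*x^6 + 6*x^5 - 9*x^4 + x^3 + 7*x^2 - 9*x - 6.
∫_{-1}^{1} of each monomial x^k gives [2/(k+1) if k even, 0 if k odd]. Integrating term-by-term (or equivalently evaluating the antiderivative F(x) = -2*x^7/7 + x^6 - 9*x^5/5 + x^4/4 + 7*x^3/3 - 9*x^2/2 - 6*x at the endpoints):
  F(1) − F(−1) = -3781/420 − (1051/420) = -1208/105.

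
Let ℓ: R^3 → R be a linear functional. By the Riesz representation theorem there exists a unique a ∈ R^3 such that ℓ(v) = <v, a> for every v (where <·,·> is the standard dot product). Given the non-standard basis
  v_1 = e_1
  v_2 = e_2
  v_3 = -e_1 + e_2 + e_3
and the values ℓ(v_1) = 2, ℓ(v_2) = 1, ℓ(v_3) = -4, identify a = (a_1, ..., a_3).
a = (2, 1, -3)

Write a = (a_1, ..., a_3) in the standard basis. For each basis vector v_i, ℓ(v_i) = <v_i, a> is a linear equation in the a_j's. Collect the n equations into a matrix system V a = ℓ, where row i of V is v_i (expressed in the standard basis). Since V is invertible (lower-triangular with 1s on the diagonal, up to permutation), solve by back-substitution:
  V =
[[1, 0, 0],
 [0, 1, 0],
 [-1, 1, 1]]
  V a = (2, 1, -4)
Solving gives a = (2, 1, -3).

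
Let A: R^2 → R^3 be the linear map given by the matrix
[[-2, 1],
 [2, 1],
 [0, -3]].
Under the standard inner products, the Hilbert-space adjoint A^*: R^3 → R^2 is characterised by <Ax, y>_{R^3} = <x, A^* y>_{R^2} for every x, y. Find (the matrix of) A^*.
A^* = A^T =
[[-2, 2, 0],
 [1, 1, -3]]

For real matrices with standard dot products, the defining identity <Ax, y> = <x, A^* y> gives (Ax)^T y = x^T (A^*) y, i.e. x^T A^T y = x^T (A^*) y. Since this holds for all x, y, we must have A^* = A^T. Therefore
A^* =
[[-2, 2, 0],
 [1, 1, -3]].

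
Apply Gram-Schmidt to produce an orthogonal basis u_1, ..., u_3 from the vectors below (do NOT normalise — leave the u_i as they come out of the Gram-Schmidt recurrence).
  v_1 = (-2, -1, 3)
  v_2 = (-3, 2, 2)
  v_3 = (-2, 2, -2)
Orthogonal basis:
  u_1 = (-2, -1, 3)
  u_2 = (-11/7, 19/7, -1/7)
  u_3 = (-80/69, -50/69, -70/69)

Apply the Gram-Schmidt recurrence
  u_1 = v_1
  u_i = v_i − Σ_{j<i} ((v_i · u_j) / (u_j · u_j)) · u_j.

Step by step this gives:
  u_1 = (-2, -1, 3)
  u_2 = (-11/7, 19/7, -1/7)
  u_3 = (-80/69, -50/69, -70/69)

Orthogonality check:
  u_2 · u_1 = 0 (should be 0)
  u_3 · u_1 = 0 (should be 0)
  u_3 · u_2 = 0 (should be 0)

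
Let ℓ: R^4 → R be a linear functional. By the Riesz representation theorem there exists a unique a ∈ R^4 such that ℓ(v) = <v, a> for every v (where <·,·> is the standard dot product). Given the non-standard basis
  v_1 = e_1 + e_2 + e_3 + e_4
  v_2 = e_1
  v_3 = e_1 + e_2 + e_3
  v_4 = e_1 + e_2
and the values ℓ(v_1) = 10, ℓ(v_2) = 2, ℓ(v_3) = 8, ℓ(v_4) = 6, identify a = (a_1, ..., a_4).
a = (2, 4, 2, 2)

Write a = (a_1, ..., a_4) in the standard basis. For each basis vector v_i, ℓ(v_i) = <v_i, a> is a linear equation in the a_j's. Collect the n equations into a matrix system V a = ℓ, where row i of V is v_i (expressed in the standard basis). Since V is invertible (lower-triangular with 1s on the diagonal, up to permutation), solve by back-substitution:
  V =
[[1, 1, 1, 1],
 [1, 0, 0, 0],
 [1, 1, 1, 0],
 [1, 1, 0, 0]]
  V a = (10, 2, 8, 6)
Solving gives a = (2, 4, 2, 2).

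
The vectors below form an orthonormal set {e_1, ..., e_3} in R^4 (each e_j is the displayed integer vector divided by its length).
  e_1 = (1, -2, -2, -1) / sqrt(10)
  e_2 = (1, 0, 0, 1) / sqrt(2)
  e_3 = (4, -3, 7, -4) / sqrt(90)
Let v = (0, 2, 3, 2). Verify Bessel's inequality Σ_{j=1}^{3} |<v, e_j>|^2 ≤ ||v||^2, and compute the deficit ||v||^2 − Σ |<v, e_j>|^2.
Σ |<v, e_j>|^2 = 305/18; ||v||^2 = 17; deficit = 1/18

Write each e_j = u_j / sqrt(<u_j, u_j>) where u_j is the displayed integer vector. Then <v, e_j> = <v, u_j> / sqrt(<u_j, u_j>), so |<v, e_j>|^2 = <v, u_j>^2 / <u_j, u_j>.
Coefficients: <v, e_1> = -12/sqrt(10), <v, e_2> = 2/sqrt(2), <v, e_3> = 7/sqrt(90).
Square and sum: Σ |<v, e_j>|^2 = 305/18.
Compute ||v||^2 = v·v = 17.
Deficit = 17 − 305/18 = 1/18 ≥ 0, confirming Bessel's inequality. (The deficit equals ||v − Σ <v,e_j> e_j||^2, the squared distance from v to span{e_j}.)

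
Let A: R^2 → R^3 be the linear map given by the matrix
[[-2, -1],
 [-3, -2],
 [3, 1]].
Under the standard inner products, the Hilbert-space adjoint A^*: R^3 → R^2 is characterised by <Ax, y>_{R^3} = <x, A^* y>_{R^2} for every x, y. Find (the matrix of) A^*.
A^* = A^T =
[[-2, -3, 3],
 [-1, -2, 1]]

For real matrices with standard dot products, the defining identity <Ax, y> = <x, A^* y> gives (Ax)^T y = x^T (A^*) y, i.e. x^T A^T y = x^T (A^*) y. Since this holds for all x, y, we must have A^* = A^T. Therefore
A^* =
[[-2, -3, 3],
 [-1, -2, 1]].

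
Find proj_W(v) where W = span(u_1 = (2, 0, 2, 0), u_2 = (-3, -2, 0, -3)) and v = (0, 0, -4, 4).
proj_W(v) = (-16/35, 72/35, -124/35, 108/35)

Set up U = [u_1 | ... | u_2] ∈ R^(4×2). The projector onto W = col(U) is P = U (U^T U)^(-1) U^T.
Compute U^T U =
  [8, -6]
  [-6, 22],
and U^T v = (-8, -12).
Solve U^T U · c = U^T v for the coefficients: c = (-62/35, -36/35). The projection is proj_W(v) = U c.
Check: (v - proj_W(v)) · u_1 = 0  (should be 0).
Check: (v - proj_W(v)) · u_2 = 0  (should be 0).
Result: proj_W(v) = (-16/35, 72/35, -124/35, 108/35).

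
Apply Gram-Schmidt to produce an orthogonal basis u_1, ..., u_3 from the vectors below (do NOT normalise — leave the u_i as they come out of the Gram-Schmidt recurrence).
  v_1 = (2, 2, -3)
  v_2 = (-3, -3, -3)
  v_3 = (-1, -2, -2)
Orthogonal basis:
  u_1 = (2, 2, -3)
  u_2 = (-45/17, -45/17, -60/17)
  u_3 = (1/2, -1/2, 0)

Apply the Gram-Schmidt recurrence
  u_1 = v_1
  u_i = v_i − Σ_{j<i} ((v_i · u_j) / (u_j · u_j)) · u_j.

Step by step this gives:
  u_1 = (2, 2, -3)
  u_2 = (-45/17, -45/17, -60/17)
  u_3 = (1/2, -1/2, 0)

Orthogonality check:
  u_2 · u_1 = 0 (should be 0)
  u_3 · u_1 = 0 (should be 0)
  u_3 · u_2 = 0 (should be 0)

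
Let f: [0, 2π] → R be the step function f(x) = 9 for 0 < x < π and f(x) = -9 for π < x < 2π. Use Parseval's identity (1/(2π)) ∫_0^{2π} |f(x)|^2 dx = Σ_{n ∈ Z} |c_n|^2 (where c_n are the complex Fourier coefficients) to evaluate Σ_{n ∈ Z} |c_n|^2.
Σ |c_n|^2 = 81

Parseval equates the L^2 energy of f (normalised by 1/(2π)) with the ℓ^2 sum of its Fourier coefficients: (1/(2π)) ∫_0^{2π} |f|^2 = Σ |c_n|^2.
Compute the left side: (1/(2π)) [∫_0^π 9^2 dx + ∫_π^{2π} (-9)^2 dx] = (1/(2π)) · (81π + 81π) = (81 + 81)/2 = 81.
So Σ_{n ∈ Z} |c_n|^2 = 81.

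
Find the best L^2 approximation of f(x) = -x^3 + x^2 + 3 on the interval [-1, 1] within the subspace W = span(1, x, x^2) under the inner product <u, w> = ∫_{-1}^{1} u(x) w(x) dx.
g(x) = x^2 - 3*x/5 + 3

The best approximation g ∈ W is the orthogonal projection of f onto W. Writing g = a_0 + a_1 x + a_2 x^2, the coefficients solve the normal equations G · a = b where
  G_{ij} = <φ_i, φ_j> and b_i = <f, φ_i>, with φ_0 = 1, φ_1 = x, φ_2 = x^2.
G =
  [2, 0, 2/3]
  [0, 2/3, 0]
  [2/3, 0, 2/5],
b = (20/3, -2/5, 12/5).
Solving gives a_0 = 3, a_1 = -3/5, a_2 = 1, so
  g(x) = x^2 - 3*x/5 + 3.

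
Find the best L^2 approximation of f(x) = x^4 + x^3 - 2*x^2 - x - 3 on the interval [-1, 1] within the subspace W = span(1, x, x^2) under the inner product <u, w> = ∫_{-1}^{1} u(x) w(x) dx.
g(x) = -8*x^2/7 - 2*x/5 - 108/35

The best approximation g ∈ W is the orthogonal projection of f onto W. Writing g = a_0 + a_1 x + a_2 x^2, the coefficients solve the normal equations G · a = b where
  G_{ij} = <φ_i, φ_j> and b_i = <f, φ_i>, with φ_0 = 1, φ_1 = x, φ_2 = x^2.
G =
  [2, 0, 2/3]
  [0, 2/3, 0]
  [2/3, 0, 2/5],
b = (-104/15, -4/15, -88/35).
Solving gives a_0 = -108/35, a_1 = -2/5, a_2 = -8/7, so
  g(x) = -8*x^2/7 - 2*x/5 - 108/35.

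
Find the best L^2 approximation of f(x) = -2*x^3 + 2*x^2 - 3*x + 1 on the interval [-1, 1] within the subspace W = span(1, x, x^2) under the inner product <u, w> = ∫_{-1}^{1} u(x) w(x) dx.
g(x) = 2*x^2 - 21*x/5 + 1

The best approximation g ∈ W is the orthogonal projection of f onto W. Writing g = a_0 + a_1 x + a_2 x^2, the coefficients solve the normal equations G · a = b where
  G_{ij} = <φ_i, φ_j> and b_i = <f, φ_i>, with φ_0 = 1, φ_1 = x, φ_2 = x^2.
G =
  [2, 0, 2/3]
  [0, 2/3, 0]
  [2/3, 0, 2/5],
b = (10/3, -14/5, 22/15).
Solving gives a_0 = 1, a_1 = -21/5, a_2 = 2, so
  g(x) = 2*x^2 - 21*x/5 + 1.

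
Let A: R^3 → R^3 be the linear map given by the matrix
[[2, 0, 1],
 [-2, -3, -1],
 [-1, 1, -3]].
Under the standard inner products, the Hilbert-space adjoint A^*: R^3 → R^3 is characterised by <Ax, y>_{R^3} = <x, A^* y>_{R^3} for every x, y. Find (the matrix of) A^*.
A^* = A^T =
[[2, -2, -1],
 [0, -3, 1],
 [1, -1, -3]]

For real matrices with standard dot products, the defining identity <Ax, y> = <x, A^* y> gives (Ax)^T y = x^T (A^*) y, i.e. x^T A^T y = x^T (A^*) y. Since this holds for all x, y, we must have A^* = A^T. Therefore
A^* =
[[2, -2, -1],
 [0, -3, 1],
 [1, -1, -3]].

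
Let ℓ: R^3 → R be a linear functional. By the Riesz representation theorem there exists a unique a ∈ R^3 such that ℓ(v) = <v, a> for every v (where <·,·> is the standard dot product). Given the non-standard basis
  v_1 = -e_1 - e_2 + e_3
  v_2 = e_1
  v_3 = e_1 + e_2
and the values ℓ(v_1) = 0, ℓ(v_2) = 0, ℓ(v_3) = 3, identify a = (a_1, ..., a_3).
a = (0, 3, 3)

Write a = (a_1, ..., a_3) in the standard basis. For each basis vector v_i, ℓ(v_i) = <v_i, a> is a linear equation in the a_j's. Collect the n equations into a matrix system V a = ℓ, where row i of V is v_i (expressed in the standard basis). Since V is invertible (lower-triangular with 1s on the diagonal, up to permutation), solve by back-substitution:
  V =
[[-1, -1, 1],
 [1, 0, 0],
 [1, 1, 0]]
  V a = (0, 0, 3)
Solving gives a = (0, 3, 3).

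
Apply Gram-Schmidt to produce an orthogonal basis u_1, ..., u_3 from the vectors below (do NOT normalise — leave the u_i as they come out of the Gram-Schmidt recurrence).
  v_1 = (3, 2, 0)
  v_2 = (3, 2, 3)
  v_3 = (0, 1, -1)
Orthogonal basis:
  u_1 = (3, 2, 0)
  u_2 = (0, 0, 3)
  u_3 = (-6/13, 9/13, 0)

Apply the Gram-Schmidt recurrence
  u_1 = v_1
  u_i = v_i − Σ_{j<i} ((v_i · u_j) / (u_j · u_j)) · u_j.

Step by step this gives:
  u_1 = (3, 2, 0)
  u_2 = (0, 0, 3)
  u_3 = (-6/13, 9/13, 0)

Orthogonality check:
  u_2 · u_1 = 0 (should be 0)
  u_3 · u_1 = 0 (should be 0)
  u_3 · u_2 = 0 (should be 0)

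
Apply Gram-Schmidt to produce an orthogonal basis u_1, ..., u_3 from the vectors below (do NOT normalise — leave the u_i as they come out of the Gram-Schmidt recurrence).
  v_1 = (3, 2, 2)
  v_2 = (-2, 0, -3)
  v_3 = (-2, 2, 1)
Orthogonal basis:
  u_1 = (3, 2, 2)
  u_2 = (2/17, 24/17, -27/17)
  u_3 = (-156/77, 130/77, 104/77)

Apply the Gram-Schmidt recurrence
  u_1 = v_1
  u_i = v_i − Σ_{j<i} ((v_i · u_j) / (u_j · u_j)) · u_j.

Step by step this gives:
  u_1 = (3, 2, 2)
  u_2 = (2/17, 24/17, -27/17)
  u_3 = (-156/77, 130/77, 104/77)

Orthogonality check:
  u_2 · u_1 = 0 (should be 0)
  u_3 · u_1 = 0 (should be 0)
  u_3 · u_2 = 0 (should be 0)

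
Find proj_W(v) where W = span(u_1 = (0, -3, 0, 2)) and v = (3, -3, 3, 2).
proj_W(v) = (0, -3, 0, 2)

Set up U = [u_1 | ... | u_1] ∈ R^(4×1). The projector onto W = col(U) is P = U (U^T U)^(-1) U^T.
Compute U^T U =
  [13],
and U^T v = (13).
Solve U^T U · c = U^T v for the coefficients: c = (1). The projection is proj_W(v) = U c.
Check: (v - proj_W(v)) · u_1 = 0  (should be 0).
Result: proj_W(v) = (0, -3, 0, 2).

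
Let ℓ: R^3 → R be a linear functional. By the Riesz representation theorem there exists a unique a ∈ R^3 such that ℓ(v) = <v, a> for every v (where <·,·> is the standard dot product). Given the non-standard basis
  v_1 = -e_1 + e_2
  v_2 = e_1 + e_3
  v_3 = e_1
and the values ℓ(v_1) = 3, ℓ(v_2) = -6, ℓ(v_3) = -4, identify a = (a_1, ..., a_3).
a = (-4, -1, -2)

Write a = (a_1, ..., a_3) in the standard basis. For each basis vector v_i, ℓ(v_i) = <v_i, a> is a linear equation in the a_j's. Collect the n equations into a matrix system V a = ℓ, where row i of V is v_i (expressed in the standard basis). Since V is invertible (lower-triangular with 1s on the diagonal, up to permutation), solve by back-substitution:
  V =
[[-1, 1, 0],
 [1, 0, 1],
 [1, 0, 0]]
  V a = (3, -6, -4)
Solving gives a = (-4, -1, -2).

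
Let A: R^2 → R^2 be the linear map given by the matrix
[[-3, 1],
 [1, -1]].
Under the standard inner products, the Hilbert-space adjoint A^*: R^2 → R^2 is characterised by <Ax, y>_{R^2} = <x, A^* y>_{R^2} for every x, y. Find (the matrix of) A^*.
A^* = A^T =
[[-3, 1],
 [1, -1]]

For real matrices with standard dot products, the defining identity <Ax, y> = <x, A^* y> gives (Ax)^T y = x^T (A^*) y, i.e. x^T A^T y = x^T (A^*) y. Since this holds for all x, y, we must have A^* = A^T. Therefore
A^* =
[[-3, 1],
 [1, -1]].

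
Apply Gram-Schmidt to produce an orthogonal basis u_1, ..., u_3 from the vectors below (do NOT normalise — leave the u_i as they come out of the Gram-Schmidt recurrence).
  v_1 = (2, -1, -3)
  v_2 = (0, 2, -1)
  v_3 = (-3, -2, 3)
Orthogonal basis:
  u_1 = (2, -1, -3)
  u_2 = (-1/7, 29/14, -11/14)
  u_3 = (-91/69, -26/69, -52/69)

Apply the Gram-Schmidt recurrence
  u_1 = v_1
  u_i = v_i − Σ_{j<i} ((v_i · u_j) / (u_j · u_j)) · u_j.

Step by step this gives:
  u_1 = (2, -1, -3)
  u_2 = (-1/7, 29/14, -11/14)
  u_3 = (-91/69, -26/69, -52/69)

Orthogonality check:
  u_2 · u_1 = 0 (should be 0)
  u_3 · u_1 = 0 (should be 0)
  u_3 · u_2 = 0 (should be 0)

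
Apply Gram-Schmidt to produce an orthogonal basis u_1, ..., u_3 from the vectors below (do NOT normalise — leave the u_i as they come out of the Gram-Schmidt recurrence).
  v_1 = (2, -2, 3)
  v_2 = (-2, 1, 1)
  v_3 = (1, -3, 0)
Orthogonal basis:
  u_1 = (2, -2, 3)
  u_2 = (-28/17, 11/17, 26/17)
  u_3 = (-95/93, -152/93, -38/93)

Apply the Gram-Schmidt recurrence
  u_1 = v_1
  u_i = v_i − Σ_{j<i} ((v_i · u_j) / (u_j · u_j)) · u_j.

Step by step this gives:
  u_1 = (2, -2, 3)
  u_2 = (-28/17, 11/17, 26/17)
  u_3 = (-95/93, -152/93, -38/93)

Orthogonality check:
  u_2 · u_1 = 0 (should be 0)
  u_3 · u_1 = 0 (should be 0)
  u_3 · u_2 = 0 (should be 0)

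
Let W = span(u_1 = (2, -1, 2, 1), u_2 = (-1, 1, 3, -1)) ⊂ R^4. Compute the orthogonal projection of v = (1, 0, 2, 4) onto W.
proj_W(v) = (123/58, -32/29, 103/58, 32/29)

Set up U = [u_1 | ... | u_2] ∈ R^(4×2). The projector onto W = col(U) is P = U (U^T U)^(-1) U^T.
Compute U^T U =
  [10, 2]
  [2, 12],
and U^T v = (10, 1).
Solve U^T U · c = U^T v for the coefficients: c = (59/58, -5/58). The projection is proj_W(v) = U c.
Check: (v - proj_W(v)) · u_1 = 0  (should be 0).
Check: (v - proj_W(v)) · u_2 = 0  (should be 0).
Result: proj_W(v) = (123/58, -32/29, 103/58, 32/29).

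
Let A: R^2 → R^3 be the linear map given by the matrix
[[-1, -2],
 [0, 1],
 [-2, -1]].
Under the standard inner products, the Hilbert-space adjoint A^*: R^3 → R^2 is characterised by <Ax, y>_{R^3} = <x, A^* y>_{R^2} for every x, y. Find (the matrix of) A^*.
A^* = A^T =
[[-1, 0, -2],
 [-2, 1, -1]]

For real matrices with standard dot products, the defining identity <Ax, y> = <x, A^* y> gives (Ax)^T y = x^T (A^*) y, i.e. x^T A^T y = x^T (A^*) y. Since this holds for all x, y, we must have A^* = A^T. Therefore
A^* =
[[-1, 0, -2],
 [-2, 1, -1]].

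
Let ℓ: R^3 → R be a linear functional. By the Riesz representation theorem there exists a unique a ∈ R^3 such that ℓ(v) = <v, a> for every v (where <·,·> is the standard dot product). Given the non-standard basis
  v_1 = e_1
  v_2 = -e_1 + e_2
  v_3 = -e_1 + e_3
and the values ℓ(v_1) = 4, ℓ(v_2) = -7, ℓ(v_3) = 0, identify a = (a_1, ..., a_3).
a = (4, -3, 4)

Write a = (a_1, ..., a_3) in the standard basis. For each basis vector v_i, ℓ(v_i) = <v_i, a> is a linear equation in the a_j's. Collect the n equations into a matrix system V a = ℓ, where row i of V is v_i (expressed in the standard basis). Since V is invertible (lower-triangular with 1s on the diagonal, up to permutation), solve by back-substitution:
  V =
[[1, 0, 0],
 [-1, 1, 0],
 [-1, 0, 1]]
  V a = (4, -7, 0)
Solving gives a = (4, -3, 4).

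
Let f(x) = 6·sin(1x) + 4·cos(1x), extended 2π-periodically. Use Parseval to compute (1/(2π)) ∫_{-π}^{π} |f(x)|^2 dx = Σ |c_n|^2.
Σ |c_n|^2 = 26

Expand |f|^2 and use orthogonality of {sin(nx), cos(mx)} on [-π, π]:
  ∫_{-π}^{π} sin(nx)^2 dx = π, ∫ cos(mx)^2 dx = π, and cross terms integrate to 0.
So ∫_{-π}^{π} f(x)^2 dx = 6^2 · π + 4^2 · π = (36 + 16)π.
Divide by 2π: (36 + 16)/2 = 26.
By Parseval, this equals Σ |c_n|^2.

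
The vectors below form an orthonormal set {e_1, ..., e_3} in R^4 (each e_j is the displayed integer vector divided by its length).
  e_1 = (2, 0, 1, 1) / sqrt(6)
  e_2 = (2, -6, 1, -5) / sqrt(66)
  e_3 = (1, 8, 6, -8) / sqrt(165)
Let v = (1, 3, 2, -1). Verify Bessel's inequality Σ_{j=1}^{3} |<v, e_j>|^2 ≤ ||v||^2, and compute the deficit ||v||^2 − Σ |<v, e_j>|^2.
Σ |<v, e_j>|^2 = 15; ||v||^2 = 15; deficit = 0

Write each e_j = u_j / sqrt(<u_j, u_j>) where u_j is the displayed integer vector. Then <v, e_j> = <v, u_j> / sqrt(<u_j, u_j>), so |<v, e_j>|^2 = <v, u_j>^2 / <u_j, u_j>.
Coefficients: <v, e_1> = 3/sqrt(6), <v, e_2> = -9/sqrt(66), <v, e_3> = 45/sqrt(165).
Square and sum: Σ |<v, e_j>|^2 = 15.
Compute ||v||^2 = v·v = 15.
Deficit = 15 − 15 = 0 ≥ 0, confirming Bessel's inequality. (The deficit equals ||v − Σ <v,e_j> e_j||^2, the squared distance from v to span{e_j}.)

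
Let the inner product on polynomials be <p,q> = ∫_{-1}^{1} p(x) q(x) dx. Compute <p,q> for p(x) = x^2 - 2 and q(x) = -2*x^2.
<p,q> = 28/15

Expand the product: p(x)·q(x) = -2*x^4 + 4*x^2.
∫_{-1}^{1} of each monomial x^k gives [2/(k+1) if k even, 0 if k odd]. Integrating term-by-term (or equivalently evaluating the antiderivative F(x) = -2*x^5/5 + 4*x^3/3 at the endpoints):
  F(1) − F(−1) = 14/15 − (-14/15) = 28/15.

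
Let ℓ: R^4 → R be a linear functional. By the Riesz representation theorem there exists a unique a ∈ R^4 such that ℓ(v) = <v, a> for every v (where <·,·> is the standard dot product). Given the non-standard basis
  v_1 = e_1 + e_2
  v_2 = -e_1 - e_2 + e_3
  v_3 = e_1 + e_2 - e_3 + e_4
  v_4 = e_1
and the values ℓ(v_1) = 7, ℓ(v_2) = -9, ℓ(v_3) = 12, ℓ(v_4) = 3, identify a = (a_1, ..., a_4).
a = (3, 4, -2, 3)

Write a = (a_1, ..., a_4) in the standard basis. For each basis vector v_i, ℓ(v_i) = <v_i, a> is a linear equation in the a_j's. Collect the n equations into a matrix system V a = ℓ, where row i of V is v_i (expressed in the standard basis). Since V is invertible (lower-triangular with 1s on the diagonal, up to permutation), solve by back-substitution:
  V =
[[1, 1, 0, 0],
 [-1, -1, 1, 0],
 [1, 1, -1, 1],
 [1, 0, 0, 0]]
  V a = (7, -9, 12, 3)
Solving gives a = (3, 4, -2, 3).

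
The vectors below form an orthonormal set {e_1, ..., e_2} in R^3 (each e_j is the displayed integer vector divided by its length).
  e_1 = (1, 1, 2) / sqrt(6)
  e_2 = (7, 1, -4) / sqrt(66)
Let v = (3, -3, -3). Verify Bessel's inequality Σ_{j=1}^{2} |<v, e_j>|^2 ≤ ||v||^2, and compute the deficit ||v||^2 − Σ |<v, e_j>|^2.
Σ |<v, e_j>|^2 = 216/11; ||v||^2 = 27; deficit = 81/11

Write each e_j = u_j / sqrt(<u_j, u_j>) where u_j is the displayed integer vector. Then <v, e_j> = <v, u_j> / sqrt(<u_j, u_j>), so |<v, e_j>|^2 = <v, u_j>^2 / <u_j, u_j>.
Coefficients: <v, e_1> = -6/sqrt(6), <v, e_2> = 30/sqrt(66).
Square and sum: Σ |<v, e_j>|^2 = 216/11.
Compute ||v||^2 = v·v = 27.
Deficit = 27 − 216/11 = 81/11 ≥ 0, confirming Bessel's inequality. (The deficit equals ||v − Σ <v,e_j> e_j||^2, the squared distance from v to span{e_j}.)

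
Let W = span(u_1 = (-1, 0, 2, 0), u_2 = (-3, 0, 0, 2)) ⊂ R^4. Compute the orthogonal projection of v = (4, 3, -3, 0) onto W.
proj_W(v) = (23/7, 0, -47/14, -15/14)

Set up U = [u_1 | ... | u_2] ∈ R^(4×2). The projector onto W = col(U) is P = U (U^T U)^(-1) U^T.
Compute U^T U =
  [5, 3]
  [3, 13],
and U^T v = (-10, -12).
Solve U^T U · c = U^T v for the coefficients: c = (-47/28, -15/28). The projection is proj_W(v) = U c.
Check: (v - proj_W(v)) · u_1 = 0  (should be 0).
Check: (v - proj_W(v)) · u_2 = 0  (should be 0).
Result: proj_W(v) = (23/7, 0, -47/14, -15/14).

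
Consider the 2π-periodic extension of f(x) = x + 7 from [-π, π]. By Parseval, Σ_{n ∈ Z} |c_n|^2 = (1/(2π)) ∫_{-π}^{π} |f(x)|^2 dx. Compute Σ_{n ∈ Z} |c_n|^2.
Σ |c_n|^2 = π^2/3 + 49

Expand and integrate term by term over [-π, π]:
  ∫ (x)^2 dx = 1·(2π^3/3); ∫ 2·1·(7)·x dx = 0 (odd integrand); ∫ 7^2 dx = 49·2π.
So (1/(2π)) ∫_{-π}^{π} (x + 7)^2 dx = 1π^2/3 + 49 = π^2/3 + 49.
Parseval ⇒ Σ |c_n|^2 = π^2/3 + 49.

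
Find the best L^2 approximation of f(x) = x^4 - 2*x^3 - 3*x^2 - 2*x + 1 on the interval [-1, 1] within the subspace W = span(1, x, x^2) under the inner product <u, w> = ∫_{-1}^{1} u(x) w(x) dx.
g(x) = -15*x^2/7 - 16*x/5 + 32/35

The best approximation g ∈ W is the orthogonal projection of f onto W. Writing g = a_0 + a_1 x + a_2 x^2, the coefficients solve the normal equations G · a = b where
  G_{ij} = <φ_i, φ_j> and b_i = <f, φ_i>, with φ_0 = 1, φ_1 = x, φ_2 = x^2.
G =
  [2, 0, 2/3]
  [0, 2/3, 0]
  [2/3, 0, 2/5],
b = (2/5, -32/15, -26/105).
Solving gives a_0 = 32/35, a_1 = -16/5, a_2 = -15/7, so
  g(x) = -15*x^2/7 - 16*x/5 + 32/35.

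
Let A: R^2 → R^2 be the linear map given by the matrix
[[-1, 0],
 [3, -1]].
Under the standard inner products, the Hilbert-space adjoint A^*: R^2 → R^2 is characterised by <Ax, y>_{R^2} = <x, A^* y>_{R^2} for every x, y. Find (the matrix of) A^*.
A^* = A^T =
[[-1, 3],
 [0, -1]]

For real matrices with standard dot products, the defining identity <Ax, y> = <x, A^* y> gives (Ax)^T y = x^T (A^*) y, i.e. x^T A^T y = x^T (A^*) y. Since this holds for all x, y, we must have A^* = A^T. Therefore
A^* =
[[-1, 3],
 [0, -1]].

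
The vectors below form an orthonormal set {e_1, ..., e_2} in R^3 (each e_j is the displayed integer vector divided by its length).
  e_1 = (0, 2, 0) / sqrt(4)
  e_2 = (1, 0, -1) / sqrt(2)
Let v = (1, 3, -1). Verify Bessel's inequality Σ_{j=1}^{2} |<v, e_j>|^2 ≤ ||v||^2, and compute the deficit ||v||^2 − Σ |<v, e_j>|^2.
Σ |<v, e_j>|^2 = 11; ||v||^2 = 11; deficit = 0

Write each e_j = u_j / sqrt(<u_j, u_j>) where u_j is the displayed integer vector. Then <v, e_j> = <v, u_j> / sqrt(<u_j, u_j>), so |<v, e_j>|^2 = <v, u_j>^2 / <u_j, u_j>.
Coefficients: <v, e_1> = 6/sqrt(4), <v, e_2> = 2/sqrt(2).
Square and sum: Σ |<v, e_j>|^2 = 11.
Compute ||v||^2 = v·v = 11.
Deficit = 11 − 11 = 0 ≥ 0, confirming Bessel's inequality. (The deficit equals ||v − Σ <v,e_j> e_j||^2, the squared distance from v to span{e_j}.)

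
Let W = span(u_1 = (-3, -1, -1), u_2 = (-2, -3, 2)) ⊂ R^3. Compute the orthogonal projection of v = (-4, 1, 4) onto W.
proj_W(v) = (-136/69, -155/69, 80/69)

Set up U = [u_1 | ... | u_2] ∈ R^(3×2). The projector onto W = col(U) is P = U (U^T U)^(-1) U^T.
Compute U^T U =
  [11, 7]
  [7, 17],
and U^T v = (7, 13).
Solve U^T U · c = U^T v for the coefficients: c = (14/69, 47/69). The projection is proj_W(v) = U c.
Check: (v - proj_W(v)) · u_1 = 0  (should be 0).
Check: (v - proj_W(v)) · u_2 = 0  (should be 0).
Result: proj_W(v) = (-136/69, -155/69, 80/69).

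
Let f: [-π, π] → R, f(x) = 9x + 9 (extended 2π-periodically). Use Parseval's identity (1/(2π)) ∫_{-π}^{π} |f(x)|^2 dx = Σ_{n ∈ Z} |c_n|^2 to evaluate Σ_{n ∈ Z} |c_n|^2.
Σ |c_n|^2 = 27π^2 + 81

Expand and integrate term by term over [-π, π]:
  ∫ (9x)^2 dx = 81·(2π^3/3); ∫ 2·9·(9)·x dx = 0 (odd integrand); ∫ 9^2 dx = 81·2π.
So (1/(2π)) ∫_{-π}^{π} (9x + 9)^2 dx = 81π^2/3 + 81 = 27π^2 + 81.
Parseval ⇒ Σ |c_n|^2 = 27π^2 + 81.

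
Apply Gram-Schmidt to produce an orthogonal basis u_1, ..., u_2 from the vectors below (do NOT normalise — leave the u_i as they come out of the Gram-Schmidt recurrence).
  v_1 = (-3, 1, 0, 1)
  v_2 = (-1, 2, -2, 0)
Orthogonal basis:
  u_1 = (-3, 1, 0, 1)
  u_2 = (4/11, 17/11, -2, -5/11)

Apply the Gram-Schmidt recurrence
  u_1 = v_1
  u_i = v_i − Σ_{j<i} ((v_i · u_j) / (u_j · u_j)) · u_j.

Step by step this gives:
  u_1 = (-3, 1, 0, 1)
  u_2 = (4/11, 17/11, -2, -5/11)

Orthogonality check:
  u_2 · u_1 = 0 (should be 0)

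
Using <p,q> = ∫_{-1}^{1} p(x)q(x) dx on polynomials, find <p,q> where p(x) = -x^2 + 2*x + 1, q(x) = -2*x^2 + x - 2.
<p,q> = -28/15

Expand the product: p(x)·q(x) = 2*x^4 - 5*x^3 + 2*x^2 - 3*x - 2.
∫_{-1}^{1} of each monomial x^k gives [2/(k+1) if k even, 0 if k odd]. Integrating term-by-term (or equivalently evaluating the antiderivative F(x) = 2*x^5/5 - 5*x^4/4 + 2*x^3/3 - 3*x^2/2 - 2*x at the endpoints):
  F(1) − F(−1) = -221/60 − (-109/60) = -28/15.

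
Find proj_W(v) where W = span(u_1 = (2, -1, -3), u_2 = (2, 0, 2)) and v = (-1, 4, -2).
proj_W(v) = (-16/9, 1/9, -11/9)

Set up U = [u_1 | ... | u_2] ∈ R^(3×2). The projector onto W = col(U) is P = U (U^T U)^(-1) U^T.
Compute U^T U =
  [14, -2]
  [-2, 8],
and U^T v = (0, -6).
Solve U^T U · c = U^T v for the coefficients: c = (-1/9, -7/9). The projection is proj_W(v) = U c.
Check: (v - proj_W(v)) · u_1 = 0  (should be 0).
Check: (v - proj_W(v)) · u_2 = 0  (should be 0).
Result: proj_W(v) = (-16/9, 1/9, -11/9).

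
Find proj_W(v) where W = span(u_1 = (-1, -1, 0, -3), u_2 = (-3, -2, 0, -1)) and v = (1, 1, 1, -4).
proj_W(v) = (25/18, 17/45, 0, -353/90)

Set up U = [u_1 | ... | u_2] ∈ R^(4×2). The projector onto W = col(U) is P = U (U^T U)^(-1) U^T.
Compute U^T U =
  [11, 8]
  [8, 14],
and U^T v = (10, -1).
Solve U^T U · c = U^T v for the coefficients: c = (74/45, -91/90). The projection is proj_W(v) = U c.
Check: (v - proj_W(v)) · u_1 = 0  (should be 0).
Check: (v - proj_W(v)) · u_2 = 0  (should be 0).
Result: proj_W(v) = (25/18, 17/45, 0, -353/90).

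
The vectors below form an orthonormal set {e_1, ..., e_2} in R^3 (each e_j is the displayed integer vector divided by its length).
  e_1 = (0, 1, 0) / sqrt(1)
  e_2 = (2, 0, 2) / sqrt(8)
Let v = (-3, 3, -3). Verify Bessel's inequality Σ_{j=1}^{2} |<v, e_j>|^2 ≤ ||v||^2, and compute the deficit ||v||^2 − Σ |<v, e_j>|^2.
Σ |<v, e_j>|^2 = 27; ||v||^2 = 27; deficit = 0

Write each e_j = u_j / sqrt(<u_j, u_j>) where u_j is the displayed integer vector. Then <v, e_j> = <v, u_j> / sqrt(<u_j, u_j>), so |<v, e_j>|^2 = <v, u_j>^2 / <u_j, u_j>.
Coefficients: <v, e_1> = 3/sqrt(1), <v, e_2> = -12/sqrt(8).
Square and sum: Σ |<v, e_j>|^2 = 27.
Compute ||v||^2 = v·v = 27.
Deficit = 27 − 27 = 0 ≥ 0, confirming Bessel's inequality. (The deficit equals ||v − Σ <v,e_j> e_j||^2, the squared distance from v to span{e_j}.)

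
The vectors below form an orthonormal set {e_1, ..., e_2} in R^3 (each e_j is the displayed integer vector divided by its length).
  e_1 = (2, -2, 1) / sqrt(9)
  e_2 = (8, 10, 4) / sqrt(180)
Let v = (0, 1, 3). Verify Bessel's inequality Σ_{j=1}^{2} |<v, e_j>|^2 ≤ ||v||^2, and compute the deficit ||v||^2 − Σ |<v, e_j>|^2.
Σ |<v, e_j>|^2 = 14/5; ||v||^2 = 10; deficit = 36/5

Write each e_j = u_j / sqrt(<u_j, u_j>) where u_j is the displayed integer vector. Then <v, e_j> = <v, u_j> / sqrt(<u_j, u_j>), so |<v, e_j>|^2 = <v, u_j>^2 / <u_j, u_j>.
Coefficients: <v, e_1> = 1/sqrt(9), <v, e_2> = 22/sqrt(180).
Square and sum: Σ |<v, e_j>|^2 = 14/5.
Compute ||v||^2 = v·v = 10.
Deficit = 10 − 14/5 = 36/5 ≥ 0, confirming Bessel's inequality. (The deficit equals ||v − Σ <v,e_j> e_j||^2, the squared distance from v to span{e_j}.)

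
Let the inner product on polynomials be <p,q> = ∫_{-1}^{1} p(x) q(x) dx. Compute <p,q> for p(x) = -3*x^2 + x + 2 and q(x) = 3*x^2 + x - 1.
<p,q> = -14/15

Expand the product: p(x)·q(x) = -9*x^4 + 10*x^2 + x - 2.
∫_{-1}^{1} of each monomial x^k gives [2/(k+1) if k even, 0 if k odd]. Integrating term-by-term (or equivalently evaluating the antiderivative F(x) = -9*x^5/5 + 10*x^3/3 + x^2/2 - 2*x at the endpoints):
  F(1) − F(−1) = 1/30 − (29/30) = -14/15.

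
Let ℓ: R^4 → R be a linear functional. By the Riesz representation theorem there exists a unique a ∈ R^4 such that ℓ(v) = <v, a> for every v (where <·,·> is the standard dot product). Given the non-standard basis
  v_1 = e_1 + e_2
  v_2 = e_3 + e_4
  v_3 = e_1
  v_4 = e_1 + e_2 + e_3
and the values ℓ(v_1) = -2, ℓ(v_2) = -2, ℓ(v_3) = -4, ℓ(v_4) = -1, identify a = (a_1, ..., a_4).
a = (-4, 2, 1, -3)

Write a = (a_1, ..., a_4) in the standard basis. For each basis vector v_i, ℓ(v_i) = <v_i, a> is a linear equation in the a_j's. Collect the n equations into a matrix system V a = ℓ, where row i of V is v_i (expressed in the standard basis). Since V is invertible (lower-triangular with 1s on the diagonal, up to permutation), solve by back-substitution:
  V =
[[1, 1, 0, 0],
 [0, 0, 1, 1],
 [1, 0, 0, 0],
 [1, 1, 1, 0]]
  V a = (-2, -2, -4, -1)
Solving gives a = (-4, 2, 1, -3).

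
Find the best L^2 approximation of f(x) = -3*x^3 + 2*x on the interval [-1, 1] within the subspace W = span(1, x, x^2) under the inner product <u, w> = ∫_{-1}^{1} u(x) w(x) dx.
g(x) = x/5

The best approximation g ∈ W is the orthogonal projection of f onto W. Writing g = a_0 + a_1 x + a_2 x^2, the coefficients solve the normal equations G · a = b where
  G_{ij} = <φ_i, φ_j> and b_i = <f, φ_i>, with φ_0 = 1, φ_1 = x, φ_2 = x^2.
G =
  [2, 0, 2/3]
  [0, 2/3, 0]
  [2/3, 0, 2/5],
b = (0, 2/15, 0).
Solving gives a_0 = 0, a_1 = 1/5, a_2 = 0, so
  g(x) = x/5.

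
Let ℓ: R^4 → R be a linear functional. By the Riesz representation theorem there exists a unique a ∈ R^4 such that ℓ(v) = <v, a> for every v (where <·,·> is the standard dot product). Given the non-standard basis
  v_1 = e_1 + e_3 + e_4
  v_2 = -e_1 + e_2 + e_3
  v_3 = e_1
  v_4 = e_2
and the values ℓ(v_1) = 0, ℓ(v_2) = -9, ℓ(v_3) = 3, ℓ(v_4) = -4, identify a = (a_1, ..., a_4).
a = (3, -4, -2, -1)

Write a = (a_1, ..., a_4) in the standard basis. For each basis vector v_i, ℓ(v_i) = <v_i, a> is a linear equation in the a_j's. Collect the n equations into a matrix system V a = ℓ, where row i of V is v_i (expressed in the standard basis). Since V is invertible (lower-triangular with 1s on the diagonal, up to permutation), solve by back-substitution:
  V =
[[1, 0, 1, 1],
 [-1, 1, 1, 0],
 [1, 0, 0, 0],
 [0, 1, 0, 0]]
  V a = (0, -9, 3, -4)
Solving gives a = (3, -4, -2, -1).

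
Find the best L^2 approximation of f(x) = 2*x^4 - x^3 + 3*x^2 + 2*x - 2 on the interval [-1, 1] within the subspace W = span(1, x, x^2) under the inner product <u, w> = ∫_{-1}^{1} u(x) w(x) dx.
g(x) = 33*x^2/7 + 7*x/5 - 76/35

The best approximation g ∈ W is the orthogonal projection of f onto W. Writing g = a_0 + a_1 x + a_2 x^2, the coefficients solve the normal equations G · a = b where
  G_{ij} = <φ_i, φ_j> and b_i = <f, φ_i>, with φ_0 = 1, φ_1 = x, φ_2 = x^2.
G =
  [2, 0, 2/3]
  [0, 2/3, 0]
  [2/3, 0, 2/5],
b = (-6/5, 14/15, 46/105).
Solving gives a_0 = -76/35, a_1 = 7/5, a_2 = 33/7, so
  g(x) = 33*x^2/7 + 7*x/5 - 76/35.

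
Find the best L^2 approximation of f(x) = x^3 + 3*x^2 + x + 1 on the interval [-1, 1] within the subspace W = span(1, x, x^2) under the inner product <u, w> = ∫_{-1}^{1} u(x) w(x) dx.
g(x) = 3*x^2 + 8*x/5 + 1

The best approximation g ∈ W is the orthogonal projection of f onto W. Writing g = a_0 + a_1 x + a_2 x^2, the coefficients solve the normal equations G · a = b where
  G_{ij} = <φ_i, φ_j> and b_i = <f, φ_i>, with φ_0 = 1, φ_1 = x, φ_2 = x^2.
G =
  [2, 0, 2/3]
  [0, 2/3, 0]
  [2/3, 0, 2/5],
b = (4, 16/15, 28/15).
Solving gives a_0 = 1, a_1 = 8/5, a_2 = 3, so
  g(x) = 3*x^2 + 8*x/5 + 1.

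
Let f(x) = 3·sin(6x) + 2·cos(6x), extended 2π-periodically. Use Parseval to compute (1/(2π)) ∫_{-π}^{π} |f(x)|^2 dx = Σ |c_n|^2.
Σ |c_n|^2 = 13/2

Expand |f|^2 and use orthogonality of {sin(nx), cos(mx)} on [-π, π]:
  ∫_{-π}^{π} sin(nx)^2 dx = π, ∫ cos(mx)^2 dx = π, and cross terms integrate to 0.
So ∫_{-π}^{π} f(x)^2 dx = 3^2 · π + 2^2 · π = (9 + 4)π.
Divide by 2π: (9 + 4)/2 = 13/2.
By Parseval, this equals Σ |c_n|^2.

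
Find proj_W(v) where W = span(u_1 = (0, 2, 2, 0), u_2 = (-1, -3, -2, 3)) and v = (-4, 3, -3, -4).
proj_W(v) = (22/21, 11/21, -11/21, -22/7)

Set up U = [u_1 | ... | u_2] ∈ R^(4×2). The projector onto W = col(U) is P = U (U^T U)^(-1) U^T.
Compute U^T U =
  [8, -10]
  [-10, 23],
and U^T v = (0, -11).
Solve U^T U · c = U^T v for the coefficients: c = (-55/42, -22/21). The projection is proj_W(v) = U c.
Check: (v - proj_W(v)) · u_1 = 0  (should be 0).
Check: (v - proj_W(v)) · u_2 = 0  (should be 0).
Result: proj_W(v) = (22/21, 11/21, -11/21, -22/7).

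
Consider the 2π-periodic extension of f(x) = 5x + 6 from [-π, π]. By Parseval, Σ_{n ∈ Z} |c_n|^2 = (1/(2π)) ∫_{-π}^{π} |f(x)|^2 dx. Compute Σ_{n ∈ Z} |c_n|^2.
Σ |c_n|^2 = 25π^2/3 + 36

Expand and integrate term by term over [-π, π]:
  ∫ (5x)^2 dx = 25·(2π^3/3); ∫ 2·5·(6)·x dx = 0 (odd integrand); ∫ 6^2 dx = 36·2π.
So (1/(2π)) ∫_{-π}^{π} (5x + 6)^2 dx = 25π^2/3 + 36 = 25π^2/3 + 36.
Parseval ⇒ Σ |c_n|^2 = 25π^2/3 + 36.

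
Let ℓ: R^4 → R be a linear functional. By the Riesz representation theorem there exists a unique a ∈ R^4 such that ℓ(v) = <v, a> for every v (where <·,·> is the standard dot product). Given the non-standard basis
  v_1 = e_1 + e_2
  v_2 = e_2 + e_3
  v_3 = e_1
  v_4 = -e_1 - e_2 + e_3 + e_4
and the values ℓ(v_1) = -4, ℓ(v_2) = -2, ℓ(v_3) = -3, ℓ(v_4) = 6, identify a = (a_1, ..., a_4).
a = (-3, -1, -1, 3)

Write a = (a_1, ..., a_4) in the standard basis. For each basis vector v_i, ℓ(v_i) = <v_i, a> is a linear equation in the a_j's. Collect the n equations into a matrix system V a = ℓ, where row i of V is v_i (expressed in the standard basis). Since V is invertible (lower-triangular with 1s on the diagonal, up to permutation), solve by back-substitution:
  V =
[[1, 1, 0, 0],
 [0, 1, 1, 0],
 [1, 0, 0, 0],
 [-1, -1, 1, 1]]
  V a = (-4, -2, -3, 6)
Solving gives a = (-3, -1, -1, 3).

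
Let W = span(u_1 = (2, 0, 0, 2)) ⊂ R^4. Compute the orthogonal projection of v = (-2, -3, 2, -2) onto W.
proj_W(v) = (-2, 0, 0, -2)

Set up U = [u_1 | ... | u_1] ∈ R^(4×1). The projector onto W = col(U) is P = U (U^T U)^(-1) U^T.
Compute U^T U =
  [8],
and U^T v = (-8).
Solve U^T U · c = U^T v for the coefficients: c = (-1). The projection is proj_W(v) = U c.
Check: (v - proj_W(v)) · u_1 = 0  (should be 0).
Result: proj_W(v) = (-2, 0, 0, -2).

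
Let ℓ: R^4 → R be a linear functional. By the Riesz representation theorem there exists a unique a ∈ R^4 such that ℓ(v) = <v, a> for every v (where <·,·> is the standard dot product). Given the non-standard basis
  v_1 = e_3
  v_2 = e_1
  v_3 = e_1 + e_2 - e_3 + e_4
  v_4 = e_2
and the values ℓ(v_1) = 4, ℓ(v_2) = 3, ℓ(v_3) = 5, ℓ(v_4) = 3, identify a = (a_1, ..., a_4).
a = (3, 3, 4, 3)

Write a = (a_1, ..., a_4) in the standard basis. For each basis vector v_i, ℓ(v_i) = <v_i, a> is a linear equation in the a_j's. Collect the n equations into a matrix system V a = ℓ, where row i of V is v_i (expressed in the standard basis). Since V is invertible (lower-triangular with 1s on the diagonal, up to permutation), solve by back-substitution:
  V =
[[0, 0, 1, 0],
 [1, 0, 0, 0],
 [1, 1, -1, 1],
 [0, 1, 0, 0]]
  V a = (4, 3, 5, 3)
Solving gives a = (3, 3, 4, 3).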